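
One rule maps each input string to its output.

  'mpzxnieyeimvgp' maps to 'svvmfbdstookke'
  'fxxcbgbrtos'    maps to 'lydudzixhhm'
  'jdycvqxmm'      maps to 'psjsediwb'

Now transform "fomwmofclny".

The pattern: shift every letter 6 places forward in the alphabet (wrapping around), then take characters alternately from the front and the back (1st, last, 2nd, 2nd-last, ...).
"fomwmofclny" → "luscsulirte" → "leutsrcislu".
(Check on "fxxcbgbrtos": → "lddihmhxzuy" → "lydudzixhhm" ✓)

leutsrcislu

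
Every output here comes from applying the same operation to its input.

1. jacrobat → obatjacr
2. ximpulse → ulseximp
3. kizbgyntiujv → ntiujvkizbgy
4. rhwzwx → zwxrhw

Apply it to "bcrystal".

stalbcry

The pattern: swap the front and back halves of the string.
Applying that to "bcrystal" gives "stalbcry".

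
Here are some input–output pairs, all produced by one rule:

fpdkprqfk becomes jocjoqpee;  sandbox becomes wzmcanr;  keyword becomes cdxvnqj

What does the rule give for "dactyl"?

kzbsxc

The rule is to swap the first and last characters, then shift every letter 1 place backward in the alphabet (wrapping around).
So "dactyl" becomes "kzbsxc".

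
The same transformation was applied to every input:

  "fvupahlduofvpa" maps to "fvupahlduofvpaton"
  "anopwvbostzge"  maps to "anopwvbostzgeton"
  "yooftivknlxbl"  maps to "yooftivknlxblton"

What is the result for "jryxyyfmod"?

The rule is to append "ton".
Doing the same to "jryxyyfmod": "jryxyyfmodton".

jryxyyfmodton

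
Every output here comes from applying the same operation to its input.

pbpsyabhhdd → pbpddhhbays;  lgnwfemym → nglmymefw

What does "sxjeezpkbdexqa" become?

jxsaqxedbkpzee

In each case the input is transformed by: move the first 3 characters to the end (rotate left by 3), then reverse the string.
For "sxjeezpkbdexqa" the result is "jxsaqxedbkpzee".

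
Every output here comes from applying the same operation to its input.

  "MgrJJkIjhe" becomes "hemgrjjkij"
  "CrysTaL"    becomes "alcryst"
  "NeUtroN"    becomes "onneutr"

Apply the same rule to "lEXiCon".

What's happening: move the last 2 characters to the front (rotate right by 2), then convert every letter to lowercase.
"lEXiCon" → "onlexic".

onlexic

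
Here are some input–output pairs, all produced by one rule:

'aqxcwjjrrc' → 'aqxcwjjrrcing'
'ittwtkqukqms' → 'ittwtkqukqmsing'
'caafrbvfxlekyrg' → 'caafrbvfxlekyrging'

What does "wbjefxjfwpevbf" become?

wbjefxjfwpevbfing

In each case the input is transformed by: append "ing".
For "wbjefxjfwpevbf" the result is "wbjefxjfwpevbfing".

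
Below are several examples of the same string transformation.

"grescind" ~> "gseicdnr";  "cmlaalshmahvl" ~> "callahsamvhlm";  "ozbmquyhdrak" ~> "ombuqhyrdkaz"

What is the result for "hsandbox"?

Each output is the input with this applied: swap each adjacent pair of characters (1↔2, 3↔4, ...), then move the first character to the end.
"hsandbox" → "shnabdxo" → "hnabdxos".

hnabdxos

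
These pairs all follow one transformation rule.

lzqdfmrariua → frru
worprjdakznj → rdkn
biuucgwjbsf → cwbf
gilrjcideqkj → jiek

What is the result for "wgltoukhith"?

okih

In each case the input is transformed by: keep every other character starting from the first (positions 1st, 3rd, 5th, ...), then keep only the last 4 characters.
"wgltoukhith" → "wlokih" → "okih".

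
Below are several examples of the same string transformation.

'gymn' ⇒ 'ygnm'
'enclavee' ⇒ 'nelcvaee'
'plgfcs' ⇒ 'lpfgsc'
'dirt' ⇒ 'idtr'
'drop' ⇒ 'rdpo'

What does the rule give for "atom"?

tamo

The rule is to swap each adjacent pair of characters (1↔2, 3↔4, ...).
Applying that to "atom" gives "tamo".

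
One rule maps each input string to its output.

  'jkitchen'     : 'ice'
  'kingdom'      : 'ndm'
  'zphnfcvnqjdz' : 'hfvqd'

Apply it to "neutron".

Looking at the pairs, the operation is to keep every other character starting from the first (positions 1st, 3rd, 5th, ...), then delete the first character.
Working it through for "neutron": intermediate "nurn", final "urn".
(Check on "zphnfcvnqjdz": → "zhfvqd" → "hfvqd" ✓)

urn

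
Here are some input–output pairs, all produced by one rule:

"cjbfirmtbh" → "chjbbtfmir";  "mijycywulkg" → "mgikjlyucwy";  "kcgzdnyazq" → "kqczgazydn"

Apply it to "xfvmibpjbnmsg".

In each case the input is transformed by: take characters alternately from the front and the back (1st, last, 2nd, 2nd-last, ...).
So "xfvmibpjbnmsg" becomes "xgfsvmmnibbjp".

xgfsvmmnibbjp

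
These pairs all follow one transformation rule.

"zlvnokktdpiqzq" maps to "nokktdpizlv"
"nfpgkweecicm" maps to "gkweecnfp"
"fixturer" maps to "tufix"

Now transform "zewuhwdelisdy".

uhwdelizew

Each output is the input with this applied: delete the last 3 characters, then move the first 3 characters to the end (rotate left by 3).
Doing the same to "zewuhwdelisdy": "uhwdelizew".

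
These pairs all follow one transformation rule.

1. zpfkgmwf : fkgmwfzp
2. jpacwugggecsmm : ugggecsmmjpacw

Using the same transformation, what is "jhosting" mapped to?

ostingjh

The rule is to move the last 2 characters to the front (rotate right by 2), then swap the front and back halves of the string.
Doing the same to "jhosting": "ostingjh".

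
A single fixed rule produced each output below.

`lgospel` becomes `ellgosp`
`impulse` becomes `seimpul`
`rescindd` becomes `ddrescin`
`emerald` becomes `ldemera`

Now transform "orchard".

rdorcha

The rule is to move the last 2 characters to the front (rotate right by 2).
So "orchard" becomes "rdorcha".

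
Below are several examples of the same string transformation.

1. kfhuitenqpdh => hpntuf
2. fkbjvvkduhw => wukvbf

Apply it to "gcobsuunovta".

The rule is to reverse the string, then keep every other character starting from the first (positions 1st, 3rd, 5th, ...).
On "gcobsuunovta": the first step gives "atvonuusbocg", and the second then gives "avnubc".

avnubc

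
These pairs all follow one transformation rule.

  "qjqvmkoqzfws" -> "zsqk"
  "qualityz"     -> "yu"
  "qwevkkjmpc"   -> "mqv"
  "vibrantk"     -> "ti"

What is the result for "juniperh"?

ru

What's happening: swap the front and back halves of the string, then keep one character in every 3, starting at position 3 (positions 3rd, 6th, 9th, ...).
"juniperh" → "perhjuni" → "ru".
(Check on "qjqvmkoqzfws": → "oqzfwsqjqvmk" → "zsqk" ✓)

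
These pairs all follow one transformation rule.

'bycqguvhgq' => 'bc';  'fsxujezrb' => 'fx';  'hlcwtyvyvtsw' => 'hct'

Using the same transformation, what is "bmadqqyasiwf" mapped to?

What's happening: keep every other character starting from the first (positions 1st, 3rd, 5th, ...), then delete the last 3 characters.
So "bmadqqyasiwf" becomes "baq".

baq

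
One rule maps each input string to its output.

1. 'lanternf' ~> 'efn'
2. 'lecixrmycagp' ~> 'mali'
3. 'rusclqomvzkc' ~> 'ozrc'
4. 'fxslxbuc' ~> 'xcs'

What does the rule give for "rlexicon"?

Each output is the input with this applied: swap the front and back halves of the string, then keep one character in every 3, starting at position 1 (positions 1st, 4th, 7th, ...).
Applying both steps to "rlexicon": "iconrlex", then "ine".

ine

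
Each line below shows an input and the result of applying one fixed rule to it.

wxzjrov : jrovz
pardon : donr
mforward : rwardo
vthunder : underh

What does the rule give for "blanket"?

What's happening: delete the first 2 characters, then move the first character to the end.
For "blanket", step one produces "anket"; step two turns that into "nketa".

nketa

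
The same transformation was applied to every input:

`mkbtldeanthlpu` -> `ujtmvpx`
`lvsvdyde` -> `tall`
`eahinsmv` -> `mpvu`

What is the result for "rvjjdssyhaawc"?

zrlapik

Rule — keep every other character starting from the first (positions 1st, 3rd, 5th, ...), then shift every letter 8 places forward in the alphabet (wrapping around).
Starting from "rvjjdssyhaawc": after the first operation, "rjdshac"; after the second, "zrlapik".
(Check on "lvsvdyde": → "lsdd" → "tall" ✓)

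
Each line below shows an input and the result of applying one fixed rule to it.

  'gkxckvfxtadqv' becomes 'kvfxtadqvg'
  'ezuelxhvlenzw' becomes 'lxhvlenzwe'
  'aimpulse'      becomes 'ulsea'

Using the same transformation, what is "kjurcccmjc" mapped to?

Looking at the pairs, the operation is to move the first character to the end, then delete the first 3 characters.
Working it through for "kjurcccmjc": intermediate "jurcccmjck", final "cccmjck".
(Check on "gkxckvfxtadqv": → "kxckvfxtadqvg" → "kvfxtadqvg" ✓)

cccmjck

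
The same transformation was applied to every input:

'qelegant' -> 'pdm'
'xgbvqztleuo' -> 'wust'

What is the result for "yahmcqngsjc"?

The rule is to keep one character in every 3, starting at position 1 (positions 1st, 4th, 7th, ...), then shift every letter 1 place backward in the alphabet (wrapping around).
So "yahmcqngsjc" becomes "xlmi".
(Check on "xgbvqztleuo": → "xvtu" → "wust" ✓)

xlmi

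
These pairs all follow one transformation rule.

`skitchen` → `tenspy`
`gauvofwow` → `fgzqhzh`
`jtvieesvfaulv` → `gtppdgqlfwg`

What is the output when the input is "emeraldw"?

pclwoh

The pattern: shift every letter 11 places forward in the alphabet (wrapping around), then delete the first 2 characters.
Applying both steps to "emeraldw": "pxpclwoh", then "pclwoh".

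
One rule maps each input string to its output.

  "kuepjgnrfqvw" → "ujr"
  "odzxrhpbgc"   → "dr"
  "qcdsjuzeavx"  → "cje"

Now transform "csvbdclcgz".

sd

Looking at the pairs, the operation is to delete the last 3 characters, then keep one character in every 3, starting at position 2 (positions 2nd, 5th, 8th, ...).
So "csvbdclcgz" becomes "sd".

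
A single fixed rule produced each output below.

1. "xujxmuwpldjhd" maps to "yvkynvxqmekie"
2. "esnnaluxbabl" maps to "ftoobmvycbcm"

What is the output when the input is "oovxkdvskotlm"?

ppwylewtlpumn

Rule — shift every letter 1 place forward in the alphabet (wrapping around).
For "oovxkdvskotlm" the result is "ppwylewtlpumn".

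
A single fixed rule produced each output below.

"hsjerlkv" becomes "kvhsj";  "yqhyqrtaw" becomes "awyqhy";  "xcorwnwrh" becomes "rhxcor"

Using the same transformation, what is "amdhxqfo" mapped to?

Looking at the pairs, the operation is to move the last 2 characters to the front (rotate right by 2), then delete the last 3 characters.
On "amdhxqfo": the first step gives "foamdhxq", and the second then gives "foamd".

foamd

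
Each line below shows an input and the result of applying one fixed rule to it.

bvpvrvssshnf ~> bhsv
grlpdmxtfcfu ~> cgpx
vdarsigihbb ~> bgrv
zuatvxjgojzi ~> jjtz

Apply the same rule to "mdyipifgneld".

What's happening: keep one character in every 3, starting at position 1 (positions 1st, 4th, 7th, ...), then sort the characters into alphabetical order.
"mdyipifgneld" → "mife" → "efim".

efim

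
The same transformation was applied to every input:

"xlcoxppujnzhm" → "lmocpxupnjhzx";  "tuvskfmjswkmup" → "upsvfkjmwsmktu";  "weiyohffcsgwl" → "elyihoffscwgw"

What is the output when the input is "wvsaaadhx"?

In each case the input is transformed by: swap the first and last characters, then swap each adjacent pair of characters (1↔2, 3↔4, ...).
Starting from "wvsaaadhx": after the first operation, "xvsaaadhw"; after the second, "vxasaahdw".

vxasaahdw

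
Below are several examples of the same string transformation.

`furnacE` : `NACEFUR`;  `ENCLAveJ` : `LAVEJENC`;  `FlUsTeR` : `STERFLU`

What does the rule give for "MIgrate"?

The rule is to move the first 3 characters to the end (rotate left by 3), then convert every letter to uppercase.
For "MIgrate", step one produces "rateMIg"; step two turns that into "RATEMIG".

RATEMIG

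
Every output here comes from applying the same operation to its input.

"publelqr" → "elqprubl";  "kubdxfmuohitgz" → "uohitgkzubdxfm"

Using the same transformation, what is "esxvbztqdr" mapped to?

ztqdersxvb

In each case the input is transformed by: swap the first and last characters, then swap the front and back halves of the string.
Starting from "esxvbztqdr": after the first operation, "rsxvbztqde"; after the second, "ztqdersxvb".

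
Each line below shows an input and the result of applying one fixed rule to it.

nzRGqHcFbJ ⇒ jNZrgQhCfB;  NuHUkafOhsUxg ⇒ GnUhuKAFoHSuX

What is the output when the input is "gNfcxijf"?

The pattern: move the last character to the front, then flip the case of every letter.
Starting from "gNfcxijf": after the first operation, "fgNfcxij"; after the second, "FGnFCXIJ".

FGnFCXIJ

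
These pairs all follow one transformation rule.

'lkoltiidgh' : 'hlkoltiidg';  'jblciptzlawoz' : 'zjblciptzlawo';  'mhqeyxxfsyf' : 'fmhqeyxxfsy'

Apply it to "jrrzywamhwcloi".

ijrrzywamhwclo

The pattern: move the last character to the front.
Applying that to "jrrzywamhwcloi" gives "ijrrzywamhwclo".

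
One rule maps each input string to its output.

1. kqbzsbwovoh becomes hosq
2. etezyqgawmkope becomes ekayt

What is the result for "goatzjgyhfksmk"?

kkyzo

The transformation: reverse the string, then keep one character in every 3, starting at position 1 (positions 1st, 4th, 7th, ...).
On "goatzjgyhfksmk": the first step gives "kmskfhygjztaog", and the second then gives "kkyzo".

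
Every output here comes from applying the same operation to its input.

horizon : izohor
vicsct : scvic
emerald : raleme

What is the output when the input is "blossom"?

ssoblo

The pattern: delete the last character, then move the first 3 characters to the end (rotate left by 3).
"blossom" → "blosso" → "ssoblo".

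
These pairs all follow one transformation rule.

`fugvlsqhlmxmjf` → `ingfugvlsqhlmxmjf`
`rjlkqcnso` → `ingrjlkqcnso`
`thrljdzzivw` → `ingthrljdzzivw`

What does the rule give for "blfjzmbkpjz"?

ingblfjzmbkpjz

The transformation: prepend "ing".
"blfjzmbkpjz" → "ingblfjzmbkpjz".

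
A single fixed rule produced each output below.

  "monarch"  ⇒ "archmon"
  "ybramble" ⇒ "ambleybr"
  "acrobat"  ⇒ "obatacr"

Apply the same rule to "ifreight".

eightifr

The rule is to move the first 3 characters to the end (rotate left by 3).
For "ifreight" the result is "eightifr".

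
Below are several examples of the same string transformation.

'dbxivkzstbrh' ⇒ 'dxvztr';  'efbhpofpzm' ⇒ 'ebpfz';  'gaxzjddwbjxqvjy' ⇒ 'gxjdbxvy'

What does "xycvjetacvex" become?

xcjtce

In each case the input is transformed by: keep every other character starting from the first (positions 1st, 3rd, 5th, ...).
Applying that to "xycvjetacvex" gives "xcjtce".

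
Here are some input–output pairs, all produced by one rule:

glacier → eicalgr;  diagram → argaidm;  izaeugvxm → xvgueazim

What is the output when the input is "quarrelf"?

lerrauqf

Rule — reverse the string, then move the first character to the end.
"quarrelf" → "lerrauqf".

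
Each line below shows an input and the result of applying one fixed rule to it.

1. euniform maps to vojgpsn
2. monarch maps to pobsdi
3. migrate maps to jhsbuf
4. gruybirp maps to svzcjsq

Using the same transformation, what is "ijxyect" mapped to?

kyzfdu

The rule is to shift every letter 1 place forward in the alphabet (wrapping around), then delete the first character.
For "ijxyect", step one produces "jkyzfdu"; step two turns that into "kyzfdu".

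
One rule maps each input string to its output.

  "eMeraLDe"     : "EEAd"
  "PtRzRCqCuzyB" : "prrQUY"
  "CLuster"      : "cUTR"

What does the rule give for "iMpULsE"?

IPle

Looking at the pairs, the operation is to keep every other character starting from the first (positions 1st, 3rd, 5th, ...), then flip the case of every letter.
On "iMpULsE": the first step gives "ipLE", and the second then gives "IPle".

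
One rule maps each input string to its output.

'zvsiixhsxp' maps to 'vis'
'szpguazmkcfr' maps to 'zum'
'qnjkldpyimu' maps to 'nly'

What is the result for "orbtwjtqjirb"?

The rule is to delete the last 2 characters, then keep one character in every 3, starting at position 2 (positions 2nd, 5th, 8th, ...).
For "orbtwjtqjirb" the result is "rwq".

rwq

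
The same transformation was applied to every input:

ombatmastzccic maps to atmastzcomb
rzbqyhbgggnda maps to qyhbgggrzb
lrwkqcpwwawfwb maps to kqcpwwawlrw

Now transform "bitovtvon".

ovtbit

The transformation: delete the last 3 characters, then move the first 3 characters to the end (rotate left by 3).
"bitovtvon" → "bitovt" → "ovtbit".
(Check on "ombatmastzccic": → "ombatmastzc" → "atmastzcomb" ✓)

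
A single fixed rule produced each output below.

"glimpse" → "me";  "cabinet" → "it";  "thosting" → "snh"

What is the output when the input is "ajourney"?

uej

The transformation: move the first 2 characters to the end (rotate left by 2), then keep one character in every 3, starting at position 2 (positions 2nd, 5th, 8th, ...).
On "ajourney" that produces "uej".
(Check on "thosting": → "ostingth" → "snh" ✓)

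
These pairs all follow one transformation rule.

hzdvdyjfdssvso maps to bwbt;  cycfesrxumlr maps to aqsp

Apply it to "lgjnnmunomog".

Each output is the input with this applied: shift every letter 2 places backward in the alphabet (wrapping around), then keep one character in every 3, starting at position 3 (positions 3rd, 6th, 9th, ...).
On "lgjnnmunomog": the first step gives "jehllkslmkme", and the second then gives "hkme".
(Check on "hzdvdyjfdssvso": → "fxbtbwhdbqqtqm" → "bwbt" ✓)

hkme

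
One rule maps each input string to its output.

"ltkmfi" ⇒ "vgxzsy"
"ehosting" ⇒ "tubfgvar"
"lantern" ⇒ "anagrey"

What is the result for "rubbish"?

uhoovfe

Rule — swap the first and last characters, then shift every letter 13 places forward in the alphabet (wrapping around) — i.e. ROT13.
For "rubbish", step one produces "hubbisr"; step two turns that into "uhoovfe".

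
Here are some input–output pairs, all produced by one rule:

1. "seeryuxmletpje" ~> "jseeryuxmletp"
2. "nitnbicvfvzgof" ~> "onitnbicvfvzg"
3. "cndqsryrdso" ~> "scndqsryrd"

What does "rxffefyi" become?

yrxffef

Each output is the input with this applied: delete the last character, then move the last character to the front.
For "rxffefyi", step one produces "rxffefy"; step two turns that into "yrxffef".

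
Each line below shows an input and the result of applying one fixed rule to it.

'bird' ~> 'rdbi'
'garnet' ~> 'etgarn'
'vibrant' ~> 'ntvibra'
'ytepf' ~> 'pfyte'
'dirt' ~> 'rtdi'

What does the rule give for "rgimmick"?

ckrgimmi

Rule — move the last 2 characters to the front (rotate right by 2).
"rgimmick" → "ckrgimmi".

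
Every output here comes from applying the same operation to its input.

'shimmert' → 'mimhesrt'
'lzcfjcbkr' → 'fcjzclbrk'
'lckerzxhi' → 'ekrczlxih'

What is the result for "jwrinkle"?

irnwkjle

The pattern: move the first 3 characters to the end (rotate left by 3), then take characters alternately from the front and the back (1st, last, 2nd, 2nd-last, ...).
Applying both steps to "jwrinkle": "inklejwr", then "irnwkjle".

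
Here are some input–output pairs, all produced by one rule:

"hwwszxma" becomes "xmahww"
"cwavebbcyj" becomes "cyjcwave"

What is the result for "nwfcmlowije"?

In each case the input is transformed by: move the last 3 characters to the front (rotate right by 3), then delete the last 2 characters.
Doing the same to "nwfcmlowije": "ijenwfcml".
(Check on "cwavebbcyj": → "cyjcwavebb" → "cyjcwave" ✓)

ijenwfcml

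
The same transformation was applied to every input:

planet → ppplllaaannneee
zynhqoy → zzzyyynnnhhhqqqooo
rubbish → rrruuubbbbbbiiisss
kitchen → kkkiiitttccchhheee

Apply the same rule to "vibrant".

The transformation: repeat every character 3 times, then delete the last 3 characters.
Applying both steps to "vibrant": "vvviiibbbrrraaannnttt", then "vvviiibbbrrraaannn".

vvviiibbbrrraaannn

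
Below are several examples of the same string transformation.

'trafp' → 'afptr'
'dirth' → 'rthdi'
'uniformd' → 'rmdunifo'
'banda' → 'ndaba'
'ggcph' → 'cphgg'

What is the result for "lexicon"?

Looking at the pairs, the operation is to move the last 3 characters to the front (rotate right by 3).
"lexicon" → "conlexi".

conlexi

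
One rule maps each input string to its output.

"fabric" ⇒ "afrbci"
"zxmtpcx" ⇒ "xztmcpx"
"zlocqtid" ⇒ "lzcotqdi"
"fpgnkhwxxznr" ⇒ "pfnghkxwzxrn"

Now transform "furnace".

The transformation: swap each adjacent pair of characters (1↔2, 3↔4, ...).
So "furnace" becomes "ufnrcae".

ufnrcae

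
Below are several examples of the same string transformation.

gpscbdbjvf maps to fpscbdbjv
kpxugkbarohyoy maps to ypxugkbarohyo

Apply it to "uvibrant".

The transformation: swap the first and last characters, then delete the last character.
Doing the same to "uvibrant": "tvibran".

tvibran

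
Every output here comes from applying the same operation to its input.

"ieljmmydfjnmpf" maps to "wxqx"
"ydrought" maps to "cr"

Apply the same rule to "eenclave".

yl

Looking at the pairs, the operation is to shift every letter 11 places forward in the alphabet (wrapping around), then keep one character in every 3, starting at position 3 (positions 3rd, 6th, 9th, ...).
Starting from "eenclave": after the first operation, "ppynwlgp"; after the second, "yl".
(Check on "ieljmmydfjnmpf": → "tpwuxxjoquyxaq" → "wxqx" ✓)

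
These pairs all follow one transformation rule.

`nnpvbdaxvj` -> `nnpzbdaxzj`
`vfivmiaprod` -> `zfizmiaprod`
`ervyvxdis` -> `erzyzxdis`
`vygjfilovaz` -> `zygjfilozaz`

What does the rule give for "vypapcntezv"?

Each output is the input with this applied: replace every "v" with "z".
Doing the same to "vypapcntezv": "zypapcntezz".

zypapcntezz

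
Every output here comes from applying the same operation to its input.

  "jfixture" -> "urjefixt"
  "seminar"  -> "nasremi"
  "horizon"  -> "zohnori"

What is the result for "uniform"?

orumnif

What's happening: swap the first and last characters, then move the last 3 characters to the front (rotate right by 3).
Working it through for "uniform": intermediate "mniforu", final "orumnif".
(Check on "seminar": → "reminas" → "nasremi" ✓)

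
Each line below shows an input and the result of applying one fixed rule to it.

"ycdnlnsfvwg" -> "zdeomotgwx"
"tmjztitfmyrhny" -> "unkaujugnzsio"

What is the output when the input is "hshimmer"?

itijnnf

What's happening: shift every letter 1 place forward in the alphabet (wrapping around), then delete the last character.
Applying that to "hshimmer" gives "itijnnf".
(Check on "ycdnlnsfvwg": → "zdeomotgwxh" → "zdeomotgwx" ✓)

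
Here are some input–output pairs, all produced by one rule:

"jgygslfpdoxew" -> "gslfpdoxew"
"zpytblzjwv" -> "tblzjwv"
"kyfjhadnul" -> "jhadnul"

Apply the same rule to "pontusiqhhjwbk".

tusiqhhjwbk

What's happening: delete the first 3 characters.
On "pontusiqhhjwbk" that produces "tusiqhhjwbk".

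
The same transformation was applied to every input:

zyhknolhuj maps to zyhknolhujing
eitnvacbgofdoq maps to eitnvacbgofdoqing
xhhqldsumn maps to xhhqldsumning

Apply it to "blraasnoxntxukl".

Rule — append "ing".
For "blraasnoxntxukl" the result is "blraasnoxntxukling".

blraasnoxntxukling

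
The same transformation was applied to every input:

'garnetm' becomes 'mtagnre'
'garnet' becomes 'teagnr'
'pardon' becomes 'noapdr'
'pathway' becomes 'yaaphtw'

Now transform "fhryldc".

The rule is to move the last 2 characters to the front (rotate right by 2), then swap each adjacent pair of characters (1↔2, 3↔4, ...).
Applying both steps to "fhryldc": "dcfhryl", then "cdhfyrl".

cdhfyrl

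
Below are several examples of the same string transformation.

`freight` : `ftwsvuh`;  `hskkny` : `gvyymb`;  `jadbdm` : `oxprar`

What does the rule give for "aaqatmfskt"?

In each case the input is transformed by: swap each adjacent pair of characters (1↔2, 3↔4, ...), then shift every letter 12 places backward in the alphabet (wrapping around).
Starting from "aaqatmfskt": after the first operation, "aaaqmtsftk"; after the second, "oooeahgthy".

oooeahgthy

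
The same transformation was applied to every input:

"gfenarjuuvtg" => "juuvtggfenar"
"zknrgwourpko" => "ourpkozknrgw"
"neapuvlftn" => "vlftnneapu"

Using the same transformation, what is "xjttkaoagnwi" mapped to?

oagnwixjttka

Looking at the pairs, the operation is to swap the front and back halves of the string.
On "xjttkaoagnwi" that produces "oagnwixjttka".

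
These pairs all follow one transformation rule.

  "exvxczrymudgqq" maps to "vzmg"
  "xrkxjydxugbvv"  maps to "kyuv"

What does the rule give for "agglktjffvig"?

The transformation: keep one character in every 3, starting at position 3 (positions 3rd, 6th, 9th, ...).
For "agglktjffvig" the result is "gtfg".

gtfg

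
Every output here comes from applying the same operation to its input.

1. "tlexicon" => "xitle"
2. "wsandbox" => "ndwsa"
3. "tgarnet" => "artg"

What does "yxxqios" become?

xqyx

In each case the input is transformed by: delete the last 3 characters, then move the last 2 characters to the front (rotate right by 2).
Working it through for "yxxqios": intermediate "yxxq", final "xqyx".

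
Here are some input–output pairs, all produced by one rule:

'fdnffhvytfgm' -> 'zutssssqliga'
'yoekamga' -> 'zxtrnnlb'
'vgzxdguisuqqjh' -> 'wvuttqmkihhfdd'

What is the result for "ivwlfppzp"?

What's happening: shift every letter 13 places forward in the alphabet (wrapping around) — i.e. ROT13, then sort the characters into reverse alphabetical order.
Starting from "ivwlfppzp": after the first operation, "vijysccmc"; after the second, "yvsmjiccc".

yvsmjiccc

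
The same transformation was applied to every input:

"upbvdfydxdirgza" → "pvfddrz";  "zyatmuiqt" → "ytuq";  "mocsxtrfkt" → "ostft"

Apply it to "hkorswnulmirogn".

krwumrg

Each output is the input with this applied: keep every other character starting from the second (positions 2nd, 4th, 6th, ...).
For "hkorswnulmirogn" the result is "krwumrg".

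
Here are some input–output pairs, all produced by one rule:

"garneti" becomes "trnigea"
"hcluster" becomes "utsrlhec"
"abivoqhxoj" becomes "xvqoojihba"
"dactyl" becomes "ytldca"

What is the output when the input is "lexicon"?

xonliec

In each case the input is transformed by: sort the characters into reverse alphabetical order.
Doing the same to "lexicon": "xonliec".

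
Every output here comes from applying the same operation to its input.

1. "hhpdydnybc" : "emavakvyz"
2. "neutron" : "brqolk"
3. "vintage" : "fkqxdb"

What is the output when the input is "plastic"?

The rule is to delete the first character, then shift every letter 3 places backward in the alphabet (wrapping around).
Applying both steps to "plastic": "lastic", then "ixpqfz".

ixpqfz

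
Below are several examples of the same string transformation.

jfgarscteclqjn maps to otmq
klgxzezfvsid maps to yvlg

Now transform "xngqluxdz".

Each output is the input with this applied: shift every letter 3 places forward in the alphabet (wrapping around), then keep only the last 4 characters.
Starting from "xngqluxdz": after the first operation, "aqjtoxagc"; after the second, "xagc".

xagc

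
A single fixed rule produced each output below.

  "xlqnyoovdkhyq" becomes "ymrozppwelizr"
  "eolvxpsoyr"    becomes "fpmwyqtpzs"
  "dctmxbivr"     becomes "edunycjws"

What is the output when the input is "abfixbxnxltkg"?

bcgjycyoymulh

Each output is the input with this applied: shift every letter 1 place forward in the alphabet (wrapping around).
So "abfixbxnxltkg" becomes "bcgjycyoymulh".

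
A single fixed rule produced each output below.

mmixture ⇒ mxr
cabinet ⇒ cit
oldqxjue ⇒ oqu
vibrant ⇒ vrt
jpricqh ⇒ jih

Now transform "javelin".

jen

The rule is to keep one character in every 3, starting at position 1 (positions 1st, 4th, 7th, ...).
Applying that to "javelin" gives "jen".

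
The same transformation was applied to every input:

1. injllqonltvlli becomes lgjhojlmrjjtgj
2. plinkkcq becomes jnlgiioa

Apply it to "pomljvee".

mnjkthcc

Rule — shift every letter 2 places backward in the alphabet (wrapping around), then swap each adjacent pair of characters (1↔2, 3↔4, ...).
"pomljvee" → "nmkjhtcc" → "mnjkthcc".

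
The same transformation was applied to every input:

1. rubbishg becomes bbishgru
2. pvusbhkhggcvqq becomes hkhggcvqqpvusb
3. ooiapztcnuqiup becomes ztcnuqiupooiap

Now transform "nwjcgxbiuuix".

The transformation: swap the front and back halves of the string, then move the last 2 characters to the front (rotate right by 2).
"nwjcgxbiuuix" → "biuuixnwjcgx" → "gxbiuuixnwjc".

gxbiuuixnwjc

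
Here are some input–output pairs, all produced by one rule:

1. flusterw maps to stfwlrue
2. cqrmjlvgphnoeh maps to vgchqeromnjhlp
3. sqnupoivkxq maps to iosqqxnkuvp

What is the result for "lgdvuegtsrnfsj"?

The pattern: take characters alternately from the front and the back (1st, last, 2nd, 2nd-last, ...), then move the last 2 characters to the front (rotate right by 2).
Applying both steps to "lgdvuegtsrnfsj": "ljgsdfvnuresgt", then "gtljgsdfvnures".
(Check on "flusterw": → "fwlruest" → "stfwlrue" ✓)

gtljgsdfvnures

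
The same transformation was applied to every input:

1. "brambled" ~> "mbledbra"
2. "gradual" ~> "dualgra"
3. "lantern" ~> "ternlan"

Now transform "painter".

nterpai

The pattern: move the first 3 characters to the end (rotate left by 3).
Doing the same to "painter": "nterpai".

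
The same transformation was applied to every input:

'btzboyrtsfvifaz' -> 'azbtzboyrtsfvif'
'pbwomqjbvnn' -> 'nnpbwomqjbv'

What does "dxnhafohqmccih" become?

Each output is the input with this applied: move the last 2 characters to the front (rotate right by 2).
Doing the same to "dxnhafohqmccih": "ihdxnhafohqmcc".

ihdxnhafohqmcc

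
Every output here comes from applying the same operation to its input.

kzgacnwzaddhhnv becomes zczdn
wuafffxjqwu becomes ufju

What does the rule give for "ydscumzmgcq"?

Each output is the input with this applied: keep one character in every 3, starting at position 2 (positions 2nd, 5th, 8th, ...).
"ydscumzmgcq" → "dumq".

dumq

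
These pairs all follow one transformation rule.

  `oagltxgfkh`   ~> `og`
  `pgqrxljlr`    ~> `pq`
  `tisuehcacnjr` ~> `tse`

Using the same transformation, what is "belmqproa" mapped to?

bl

Looking at the pairs, the operation is to keep every other character starting from the first (positions 1st, 3rd, 5th, ...), then delete the last 3 characters.
On "belmqproa" that produces "bl".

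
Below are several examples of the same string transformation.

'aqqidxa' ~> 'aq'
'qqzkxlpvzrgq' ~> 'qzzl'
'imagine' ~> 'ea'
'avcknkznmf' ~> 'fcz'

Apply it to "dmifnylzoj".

Each output is the input with this applied: take characters alternately from the front and the back (1st, last, 2nd, 2nd-last, ...), then keep one character in every 3, starting at position 2 (positions 2nd, 5th, 8th, ...).
"dmifnylzoj" → "jil".

jil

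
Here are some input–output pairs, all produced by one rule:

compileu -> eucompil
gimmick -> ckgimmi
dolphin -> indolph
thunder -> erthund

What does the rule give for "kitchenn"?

The rule is to move the last 2 characters to the front (rotate right by 2).
On "kitchenn" that produces "nnkitche".

nnkitche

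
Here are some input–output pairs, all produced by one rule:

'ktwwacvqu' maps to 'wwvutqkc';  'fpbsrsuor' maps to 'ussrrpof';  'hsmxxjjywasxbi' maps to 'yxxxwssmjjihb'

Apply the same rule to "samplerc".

In each case the input is transformed by: sort the characters into reverse alphabetical order, then delete the last character.
Doing the same to "samplerc": "srpmlec".
(Check on "ktwwacvqu": → "wwvutqkca" → "wwvutqkc" ✓)

srpmlec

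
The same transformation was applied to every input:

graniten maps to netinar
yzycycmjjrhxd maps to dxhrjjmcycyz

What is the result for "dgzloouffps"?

What's happening: reverse the string, then delete the last character.
"dgzloouffps" → "spffuoolzgd" → "spffuoolzg".

spffuoolzg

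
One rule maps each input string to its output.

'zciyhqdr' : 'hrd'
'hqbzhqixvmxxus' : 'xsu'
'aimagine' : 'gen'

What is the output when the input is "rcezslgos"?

ogs

The rule is to swap each adjacent pair of characters (1↔2, 3↔4, ...), then keep only the last 3 characters.
"rcezslgos" → "crzelsogs" → "ogs".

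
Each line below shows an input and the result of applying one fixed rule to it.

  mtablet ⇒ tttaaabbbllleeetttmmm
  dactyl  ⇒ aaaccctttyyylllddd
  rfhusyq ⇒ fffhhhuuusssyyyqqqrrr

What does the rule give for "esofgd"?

sssooofffgggdddeee

Looking at the pairs, the operation is to move the first character to the end, then repeat every character 3 times.
For "esofgd" the result is "sssooofffgggdddeee".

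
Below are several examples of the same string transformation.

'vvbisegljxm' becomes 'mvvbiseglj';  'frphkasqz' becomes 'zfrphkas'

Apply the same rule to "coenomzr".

rcoenom

What's happening: move the last character to the front, then delete the last character.
For "coenomzr", step one produces "rcoenomz"; step two turns that into "rcoenom".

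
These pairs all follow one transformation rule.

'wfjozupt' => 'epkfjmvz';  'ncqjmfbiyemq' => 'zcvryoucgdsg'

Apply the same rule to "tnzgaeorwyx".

The pattern: shift every letter 10 places backward in the alphabet (wrapping around), then move the first 3 characters to the end (rotate left by 3).
Working it through for "tnzgaeorwyx": intermediate "jdpwquehmon", final "wquehmonjdp".

wquehmonjdp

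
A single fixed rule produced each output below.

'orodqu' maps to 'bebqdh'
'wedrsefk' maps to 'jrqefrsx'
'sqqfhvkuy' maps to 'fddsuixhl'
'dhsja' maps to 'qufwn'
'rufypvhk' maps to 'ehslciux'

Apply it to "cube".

phor

Each output is the input with this applied: shift every letter 13 places forward in the alphabet (wrapping around) — i.e. ROT13.
Doing the same to "cube": "phor".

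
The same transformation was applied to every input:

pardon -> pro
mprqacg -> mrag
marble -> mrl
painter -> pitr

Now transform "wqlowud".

The pattern: keep every other character starting from the first (positions 1st, 3rd, 5th, ...).
So "wqlowud" becomes "wlwd".

wlwd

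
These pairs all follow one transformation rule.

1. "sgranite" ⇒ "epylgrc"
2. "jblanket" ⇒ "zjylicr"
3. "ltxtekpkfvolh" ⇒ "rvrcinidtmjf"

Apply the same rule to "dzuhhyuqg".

xsffwsoe

Each output is the input with this applied: shift every letter 2 places backward in the alphabet (wrapping around), then delete the first character.
Applying both steps to "dzuhhyuqg": "bxsffwsoe", then "xsffwsoe".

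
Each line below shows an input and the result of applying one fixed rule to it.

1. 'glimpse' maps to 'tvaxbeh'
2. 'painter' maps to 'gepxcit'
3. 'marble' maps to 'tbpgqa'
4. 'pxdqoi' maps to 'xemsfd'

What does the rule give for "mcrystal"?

abrgnhip

Looking at the pairs, the operation is to shift every letter 11 places backward in the alphabet (wrapping around), then move the last character to the front.
On "mcrystal": the first step gives "brgnhipa", and the second then gives "abrgnhip".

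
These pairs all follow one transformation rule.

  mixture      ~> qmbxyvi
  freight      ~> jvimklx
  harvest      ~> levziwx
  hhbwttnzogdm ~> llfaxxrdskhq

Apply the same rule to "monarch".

In each case the input is transformed by: shift every letter 4 places forward in the alphabet (wrapping around).
On "monarch" that produces "qsrevgl".

qsrevgl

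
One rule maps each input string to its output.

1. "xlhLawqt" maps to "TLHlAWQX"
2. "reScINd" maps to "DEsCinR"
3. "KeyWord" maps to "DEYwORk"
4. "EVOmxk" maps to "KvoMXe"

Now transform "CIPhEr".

Rule — flip the case of every letter, then swap the first and last characters.
On "CIPhEr": the first step gives "cipHeR", and the second then gives "RipHec".

RipHec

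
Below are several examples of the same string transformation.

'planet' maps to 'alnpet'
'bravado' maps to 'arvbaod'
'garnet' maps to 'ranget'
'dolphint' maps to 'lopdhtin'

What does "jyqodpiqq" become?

qyojdqpqi

Rule — move the first 2 characters to the end (rotate left by 2), then take characters alternately from the front and the back (1st, last, 2nd, 2nd-last, ...).
For "jyqodpiqq", step one produces "qodpiqqjy"; step two turns that into "qyojdqpqi".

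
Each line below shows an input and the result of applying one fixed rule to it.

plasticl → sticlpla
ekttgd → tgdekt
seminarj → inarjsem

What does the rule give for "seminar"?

inarsem

The rule is to move the first 3 characters to the end (rotate left by 3).
"seminar" → "inarsem".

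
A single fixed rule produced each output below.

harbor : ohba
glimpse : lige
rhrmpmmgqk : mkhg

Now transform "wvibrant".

niba

The pattern: sort the characters into reverse alphabetical order, then keep only the last 4 characters.
For "wvibrant", step one produces "wvtrniba"; step two turns that into "niba".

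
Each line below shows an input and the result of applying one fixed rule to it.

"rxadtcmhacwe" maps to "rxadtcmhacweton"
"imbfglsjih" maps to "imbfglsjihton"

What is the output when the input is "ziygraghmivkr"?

In each case the input is transformed by: append "ton".
Doing the same to "ziygraghmivkr": "ziygraghmivkrton".

ziygraghmivkrton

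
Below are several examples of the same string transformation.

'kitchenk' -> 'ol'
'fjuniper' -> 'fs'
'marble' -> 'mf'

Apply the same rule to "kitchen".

fo

In each case the input is transformed by: shift every letter 1 place forward in the alphabet (wrapping around), then keep only the last 2 characters.
Doing the same to "kitchen": "fo".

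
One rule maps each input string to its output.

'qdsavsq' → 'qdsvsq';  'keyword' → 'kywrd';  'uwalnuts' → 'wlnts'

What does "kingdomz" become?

kngdmz

Looking at the pairs, the operation is to remove every vowel.
For "kingdomz" the result is "kngdmz".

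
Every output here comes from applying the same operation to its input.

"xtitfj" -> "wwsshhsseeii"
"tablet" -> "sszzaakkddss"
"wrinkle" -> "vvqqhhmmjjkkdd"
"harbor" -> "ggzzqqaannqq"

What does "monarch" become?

Looking at the pairs, the operation is to double every character, then shift every letter 1 place backward in the alphabet (wrapping around).
Doing the same to "monarch": "llnnmmzzqqbbgg".

llnnmmzzqqbbgg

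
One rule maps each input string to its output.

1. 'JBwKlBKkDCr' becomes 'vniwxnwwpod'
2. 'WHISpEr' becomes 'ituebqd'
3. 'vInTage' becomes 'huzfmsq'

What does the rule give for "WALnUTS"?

imxzgfe

The transformation: shift every letter 12 places forward in the alphabet (wrapping around), then convert every letter to lowercase.
Starting from "WALnUTS": after the first operation, "IMXzGFE"; after the second, "imxzgfe".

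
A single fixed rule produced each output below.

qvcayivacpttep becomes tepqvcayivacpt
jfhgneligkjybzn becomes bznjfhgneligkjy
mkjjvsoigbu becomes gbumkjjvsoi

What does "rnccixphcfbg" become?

The pattern: move the last 3 characters to the front (rotate right by 3).
Doing the same to "rnccixphcfbg": "fbgrnccixphc".

fbgrnccixphc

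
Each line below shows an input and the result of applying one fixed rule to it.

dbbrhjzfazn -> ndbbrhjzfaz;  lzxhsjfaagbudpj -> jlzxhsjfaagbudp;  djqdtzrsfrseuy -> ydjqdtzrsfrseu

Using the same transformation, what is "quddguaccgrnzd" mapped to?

dquddguaccgrnz

The transformation: move the last character to the front.
Doing the same to "quddguaccgrnzd": "dquddguaccgrnz".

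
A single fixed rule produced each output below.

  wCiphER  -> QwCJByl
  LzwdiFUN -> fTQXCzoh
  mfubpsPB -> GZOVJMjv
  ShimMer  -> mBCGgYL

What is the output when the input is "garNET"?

Each output is the input with this applied: flip the case of every letter, then shift every letter 6 places backward in the alphabet (wrapping around).
Applying that to "garNET" gives "AULhyn".
(Check on "LzwdiFUN": → "lZWDIfun" → "fTQXCzoh" ✓)

AULhyn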